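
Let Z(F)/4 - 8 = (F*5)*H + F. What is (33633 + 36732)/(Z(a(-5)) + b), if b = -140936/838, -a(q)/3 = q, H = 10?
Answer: 1965529/81672 ≈ 24.066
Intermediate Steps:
a(q) = -3*q
Z(F) = 32 + 204*F (Z(F) = 32 + 4*((F*5)*10 + F) = 32 + 4*((5*F)*10 + F) = 32 + 4*(50*F + F) = 32 + 4*(51*F) = 32 + 204*F)
b = -70468/419 (b = -140936*1/838 = -70468/419 ≈ -168.18)
(33633 + 36732)/(Z(a(-5)) + b) = (33633 + 36732)/((32 + 204*(-3*(-5))) - 70468/419) = 70365/((32 + 204*15) - 70468/419) = 70365/((32 + 3060) - 70468/419) = 70365/(3092 - 70468/419) = 70365/(1225080/419) = 70365*(419/1225080) = 1965529/81672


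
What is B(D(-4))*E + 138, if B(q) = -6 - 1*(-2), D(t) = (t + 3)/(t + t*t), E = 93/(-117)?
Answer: 5506/39 ≈ 141.18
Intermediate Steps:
E = -31/39 (E = 93*(-1/117) = -31/39 ≈ -0.79487)
D(t) = (3 + t)/(t + t²)
B(q) = -4 (B(q) = -6 + 2 = -4)
B(D(-4))*E + 138 = -4*(-31/39) + 138 = 124/39 + 138 = 5506/39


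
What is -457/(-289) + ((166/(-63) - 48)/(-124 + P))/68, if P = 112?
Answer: 718099/436968 ≈ 1.6434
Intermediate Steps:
-457/(-289) + ((166/(-63) - 48)/(-124 + P))/68 = -457/(-289) + ((166/(-63) - 48)/(-124 + 112))/68 = -457*(-1/289) + ((166*(-1/63) - 48)/(-12))*(1/68) = 457/289 + ((-166/63 - 48)*(-1/12))*(1/68) = 457/289 - 3190/63*(-1/12)*(1/68) = 457/289 + (1595/378)*(1/68) = 457/289 + 1595/25704 = 718099/436968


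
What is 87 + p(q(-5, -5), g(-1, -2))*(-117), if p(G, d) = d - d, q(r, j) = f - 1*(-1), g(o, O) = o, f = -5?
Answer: 87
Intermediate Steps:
q(r, j) = -4 (q(r, j) = -5 - 1*(-1) = -5 + 1 = -4)
p(G, d) = 0
87 + p(q(-5, -5), g(-1, -2))*(-117) = 87 + 0*(-117) = 87 + 0 = 87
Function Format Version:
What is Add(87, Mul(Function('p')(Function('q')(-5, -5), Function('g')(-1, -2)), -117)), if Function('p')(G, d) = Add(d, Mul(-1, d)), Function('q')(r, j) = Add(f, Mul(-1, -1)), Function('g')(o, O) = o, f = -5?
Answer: 87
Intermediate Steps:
Function('q')(r, j) = -4 (Function('q')(r, j) = Add(-5, Mul(-1, -1)) = Add(-5, 1) = -4)
Function('p')(G, d) = 0
Add(87, Mul(Function('p')(Function('q')(-5, -5), Function('g')(-1, -2)), -117)) = Add(87, Mul(0, -117)) = Add(87, 0) = 87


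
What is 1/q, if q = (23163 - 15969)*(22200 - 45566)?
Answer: -1/168095004 ≈ -5.9490e-9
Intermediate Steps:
q = -168095004 (q = 7194*(-23366) = -168095004)
1/q = 1/(-168095004) = -1/168095004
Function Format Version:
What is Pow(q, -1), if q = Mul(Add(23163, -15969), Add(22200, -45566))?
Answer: Rational(-1, 168095004) ≈ -5.9490e-9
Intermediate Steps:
q = -168095004 (q = Mul(7194, -23366) = -168095004)
Pow(q, -1) = Pow(-168095004, -1) = Rational(-1, 168095004)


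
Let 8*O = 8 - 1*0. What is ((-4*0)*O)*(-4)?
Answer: 0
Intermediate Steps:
O = 1 (O = (8 - 1*0)/8 = (8 + 0)/8 = (⅛)*8 = 1)
((-4*0)*O)*(-4) = (-4*0*1)*(-4) = (0*1)*(-4) = 0*(-4) = 0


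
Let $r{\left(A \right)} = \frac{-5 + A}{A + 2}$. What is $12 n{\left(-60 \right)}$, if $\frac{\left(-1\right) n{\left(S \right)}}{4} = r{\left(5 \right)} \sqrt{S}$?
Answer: $0$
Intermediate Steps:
$r{\left(A \right)} = \frac{-5 + A}{2 + A}$
$n{\left(S \right)} = 0$ ($n{\left(S \right)} = - 4 \frac{-5 + 5}{2 + 5} \sqrt{S} = - 4 \cdot \frac{1}{7} \cdot 0 \sqrt{S} = - 4 \cdot 0 \sqrt{S} = \left(-4\right) 0 = 0$)
$12 n{\left(-60 \right)} = 12 \cdot 0 = 0$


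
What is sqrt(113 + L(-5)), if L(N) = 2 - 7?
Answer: 6*sqrt(3) ≈ 10.392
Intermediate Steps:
L(N) = -5
sqrt(113 + L(-5)) = sqrt(113 - 5) = sqrt(108) = 6*sqrt(3)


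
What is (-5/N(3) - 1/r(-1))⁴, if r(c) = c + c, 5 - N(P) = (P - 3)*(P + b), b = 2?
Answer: 1/16 ≈ 0.062500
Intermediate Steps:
N(P) = 5 - (-3 + P)*(2 + P) (N(P) = 5 - (P - 3)*(P + 2) = 5 - (-3 + P)*(2 + P))
r(c) = 2*c
(-5/N(3) - 1/r(-1))⁴ = (-5/(11 + 3 - 1*3²) - 1/(2*(-1)))⁴ = (-5/(11 + 3 - 1*9) - 1/(-2))⁴ = (-5/(11 + 3 - 9) - 1*(-½))⁴ = (-5/5 + ½)⁴ = (-5*⅕ + ½)⁴ = (-1 + ½)⁴ = (-½)⁴ = 1/16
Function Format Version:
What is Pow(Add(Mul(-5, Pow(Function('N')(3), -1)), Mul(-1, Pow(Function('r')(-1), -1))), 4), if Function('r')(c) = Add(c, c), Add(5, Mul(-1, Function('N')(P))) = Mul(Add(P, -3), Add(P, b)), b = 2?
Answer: Rational(1, 16) ≈ 0.062500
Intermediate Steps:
Function('N')(P) = Add(5, Mul(-1, Add(-3, P), Add(2, P))) (Function('N')(P) = Add(5, Mul(-1, Mul(Add(P, -3), Add(P, 2)))) = Add(5, Mul(-1, Mul(Add(-3, P), Add(2, P)))) = Add(5, Mul(-1, Add(-3, P), Add(2, P))))
Function('r')(c) = Mul(2, c)
Pow(Add(Mul(-5, Pow(Function('N')(3), -1)), Mul(-1, Pow(Function('r')(-1), -1))), 4) = Pow(Add(Mul(-5, Pow(Add(11, 3, Mul(-1, Pow(3, 2))), -1)), Mul(-1, Pow(Mul(2, -1), -1))), 4) = Pow(Add(Mul(-5, Pow(Add(11, 3, Mul(-1, 9)), -1)), Mul(-1, Pow(-2, -1))), 4) = Pow(Add(Mul(-5, Pow(Add(11, 3, -9), -1)), Mul(-1, Rational(-1, 2))), 4) = Pow(Add(Mul(-5, Pow(5, -1)), Rational(1, 2)), 4) = Pow(Add(Mul(-5, Rational(1, 5)), Rational(1, 2)), 4) = Pow(Add(-1, Rational(1, 2)), 4) = Pow(Rational(-1, 2), 4) = Rational(1, 16)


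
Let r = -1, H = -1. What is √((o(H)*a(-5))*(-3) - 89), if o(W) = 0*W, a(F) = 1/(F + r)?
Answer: I*√89 ≈ 9.434*I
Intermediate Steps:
a(F) = 1/(-1 + F) (a(F) = 1/(F - 1) = 1/(-1 + F))
o(W) = 0
√((o(H)*a(-5))*(-3) - 89) = √((0/(-1 - 5))*(-3) - 89) = √((0/(-6))*(-3) - 89) = √((0*(-⅙))*(-3) - 89) = √(0*(-3) - 89) = √(0 - 89) = √(-89) = I*√89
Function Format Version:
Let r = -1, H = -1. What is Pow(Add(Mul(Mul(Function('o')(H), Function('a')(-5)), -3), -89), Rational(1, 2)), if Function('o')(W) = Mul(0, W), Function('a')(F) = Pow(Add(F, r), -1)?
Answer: Mul(I, Pow(89, Rational(1, 2))) ≈ Mul(9.4340, I)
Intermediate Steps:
Function('a')(F) = Pow(Add(-1, F), -1) (Function('a')(F) = Pow(Add(F, -1), -1) = Pow(Add(-1, F), -1))
Function('o')(W) = 0
Pow(Add(Mul(Mul(Function('o')(H), Function('a')(-5)), -3), -89), Rational(1, 2)) = Pow(Add(Mul(Mul(0, Pow(Add(-1, -5), -1)), -3), -89), Rational(1, 2)) = Pow(Add(Mul(Mul(0, Pow(-6, -1)), -3), -89), Rational(1, 2)) = Pow(Add(Mul(Mul(0, Rational(-1, 6)), -3), -89), Rational(1, 2)) = Pow(Add(Mul(0, -3), -89), Rational(1, 2)) = Pow(Add(0, -89), Rational(1, 2)) = Pow(-89, Rational(1, 2)) = Mul(I, Pow(89, Rational(1, 2)))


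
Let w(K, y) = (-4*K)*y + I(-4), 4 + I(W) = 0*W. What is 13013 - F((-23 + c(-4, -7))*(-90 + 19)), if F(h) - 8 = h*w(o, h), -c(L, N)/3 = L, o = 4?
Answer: 9775505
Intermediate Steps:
I(W) = -4 (I(W) = -4 + 0*W = -4 + 0 = -4)
c(L, N) = -3*L
w(K, y) = -4 - 4*K*y (w(K, y) = (-4*K)*y - 4 = -4*K*y - 4 = -4 - 4*K*y)
F(h) = 8 + h*(-4 - 16*h) (F(h) = 8 + h*(-4 - 4*4*h) = 8 + h*(-4 - 16*h))
13013 - F((-23 + c(-4, -7))*(-90 + 19)) = 13013 - (8 - 4*(-23 - 3*(-4))*(-90 + 19)*(1 + 4*((-23 - 3*(-4))*(-90 + 19)))) = 13013 - (8 - 4*(-23 + 12)*(-71)*(1 + 4*((-23 + 12)*(-71)))) = 13013 - (8 - 4*(-11*(-71))*(1 + 4*(-11*(-71)))) = 13013 - (8 - 4*781*(1 + 4*781)) = 13013 - (8 - 4*781*(1 + 3124)) = 13013 - (8 - 4*781*3125) = 13013 - (8 - 9762500) = 13013 - 1*(-9762492) = 13013 + 9762492 = 9775505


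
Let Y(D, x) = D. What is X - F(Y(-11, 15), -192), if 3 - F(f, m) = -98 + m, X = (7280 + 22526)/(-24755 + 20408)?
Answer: -186211/621 ≈ -299.86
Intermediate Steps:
X = -4258/621 (X = 29806/(-4347) = 29806*(-1/4347) = -4258/621 ≈ -6.8567)
F(f, m) = 101 - m (F(f, m) = 3 - (-98 + m) = 3 + (98 - m) = 101 - m)
X - F(Y(-11, 15), -192) = -4258/621 - (101 - 1*(-192)) = -4258/621 - (101 + 192) = -4258/621 - 1*293 = -4258/621 - 293 = -186211/621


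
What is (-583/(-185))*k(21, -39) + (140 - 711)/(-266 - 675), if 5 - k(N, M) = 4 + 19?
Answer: -9769219/174085 ≈ -56.117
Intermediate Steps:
k(N, M) = -18 (k(N, M) = 5 - (4 + 19) = 5 - 1*23 = 5 - 23 = -18)
(-583/(-185))*k(21, -39) + (140 - 711)/(-266 - 675) = -583/(-185)*(-18) + (140 - 711)/(-266 - 675) = -583*(-1)/185*(-18) - 571/(-941) = -1*(-583/185)*(-18) - 571*(-1/941) = (583/185)*(-18) + 571/941 = -10494/185 + 571/941 = -9769219/174085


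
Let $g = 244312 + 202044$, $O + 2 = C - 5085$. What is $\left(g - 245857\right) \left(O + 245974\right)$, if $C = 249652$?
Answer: $98352578961$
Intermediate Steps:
$O = 244565$ ($O = -2 + \left(249652 - 5085\right) = -2 + 244567 = 244565$)
$g = 446356$
$\left(g - 245857\right) \left(O + 245974\right) = \left(446356 - 245857\right) \left(244565 + 245974\right) = 200499 \cdot 490539 = 98352578961$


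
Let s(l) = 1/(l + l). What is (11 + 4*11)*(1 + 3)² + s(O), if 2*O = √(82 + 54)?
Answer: 880 + √34/68 ≈ 880.09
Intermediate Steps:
O = √34 (O = √(82 + 54)/2 = √136/2 = (2*√34)/2 = √34 ≈ 5.8309)
s(l) = 1/(2*l)
(11 + 4*11)*(1 + 3)² + s(O) = (11 + 4*11)*(1 + 3)² + 1/(2*(√34)) = (11 + 44)*4² + (√34/34)/2 = 55*16 + √34/68 = 880 + √34/68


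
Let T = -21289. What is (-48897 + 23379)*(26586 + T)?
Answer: -135168846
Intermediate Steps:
(-48897 + 23379)*(26586 + T) = (-48897 + 23379)*(26586 - 21289) = -25518*5297 = -135168846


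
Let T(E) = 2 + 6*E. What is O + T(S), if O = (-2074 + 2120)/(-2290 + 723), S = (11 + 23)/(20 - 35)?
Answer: -91116/7835 ≈ -11.629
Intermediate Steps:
S = -34/15 (S = 34/(-15) = 34*(-1/15) = -34/15 ≈ -2.2667)
O = -46/1567 (O = 46/(-1567) = 46*(-1/1567) = -46/1567 ≈ -0.029355)
O + T(S) = -46/1567 + (2 + 6*(-34/15)) = -46/1567 + (2 - 68/5) = -46/1567 - 58/5 = -91116/7835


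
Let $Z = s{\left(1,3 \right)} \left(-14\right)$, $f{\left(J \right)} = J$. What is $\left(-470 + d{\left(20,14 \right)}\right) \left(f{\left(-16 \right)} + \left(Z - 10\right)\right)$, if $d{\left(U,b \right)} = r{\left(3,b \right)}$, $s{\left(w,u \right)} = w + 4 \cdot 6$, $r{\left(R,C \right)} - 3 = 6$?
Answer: $173336$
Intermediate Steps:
$r{\left(R,C \right)} = 9$ ($r{\left(R,C \right)} = 3 + 6 = 9$)
$s{\left(w,u \right)} = 24 + w$ ($s{\left(w,u \right)} = w + 24 = 24 + w$)
$d{\left(U,b \right)} = 9$
$Z = -350$ ($Z = \left(24 + 1\right) \left(-14\right) = 25 \left(-14\right) = -350$)
$\left(-470 + d{\left(20,14 \right)}\right) \left(f{\left(-16 \right)} + \left(Z - 10\right)\right) = \left(-470 + 9\right) \left(-16 - 360\right) = - 461 \left(-16 - 360\right) = \left(-461\right) \left(-376\right) = 173336$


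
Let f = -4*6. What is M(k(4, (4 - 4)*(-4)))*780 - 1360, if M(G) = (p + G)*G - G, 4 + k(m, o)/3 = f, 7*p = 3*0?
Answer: 5567840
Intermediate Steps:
p = 0 (p = (3*0)/7 = (⅐)*0 = 0)
f = -24
k(m, o) = -84 (k(m, o) = -12 + 3*(-24) = -12 - 72 = -84)
M(G) = G² - G (M(G) = (0 + G)*G - G = G*G - G = G² - G)
M(k(4, (4 - 4)*(-4)))*780 - 1360 = -84*(-1 - 84)*780 - 1360 = -84*(-85)*780 - 1360 = 7140*780 - 1360 = 5569200 - 1360 = 5567840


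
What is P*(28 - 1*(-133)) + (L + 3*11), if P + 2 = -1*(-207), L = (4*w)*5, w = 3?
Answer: 33098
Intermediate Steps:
L = 60 (L = (4*3)*5 = 12*5 = 60)
P = 205 (P = -2 - 1*(-207) = -2 + 207 = 205)
P*(28 - 1*(-133)) + (L + 3*11) = 205*(28 - 1*(-133)) + (60 + 3*11) = 205*(28 + 133) + (60 + 33) = 205*161 + 93 = 33005 + 93 = 33098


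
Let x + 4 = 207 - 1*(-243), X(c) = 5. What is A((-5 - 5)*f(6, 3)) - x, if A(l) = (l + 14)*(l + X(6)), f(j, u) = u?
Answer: -46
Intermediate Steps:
x = 446 (x = -4 + (207 - 1*(-243)) = -4 + (207 + 243) = -4 + 450 = 446)
A(l) = (5 + l)*(14 + l) (A(l) = (l + 14)*(l + 5) = (14 + l)*(5 + l) = (5 + l)*(14 + l))
A((-5 - 5)*f(6, 3)) - x = (70 + ((-5 - 5)*3)² + 19*((-5 - 5)*3)) - 1*446 = (70 + (-10*3)² + 19*(-10*3)) - 446 = (70 + (-30)² + 19*(-30)) - 446 = (70 + 900 - 570) - 446 = 400 - 446 = -46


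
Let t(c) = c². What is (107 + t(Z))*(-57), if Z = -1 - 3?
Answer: -7011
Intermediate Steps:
Z = -4
(107 + t(Z))*(-57) = (107 + (-4)²)*(-57) = (107 + 16)*(-57) = 123*(-57) = -7011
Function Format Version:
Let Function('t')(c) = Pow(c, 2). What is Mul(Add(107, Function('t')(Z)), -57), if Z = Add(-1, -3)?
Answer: -7011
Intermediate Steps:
Z = -4
Mul(Add(107, Function('t')(Z)), -57) = Mul(Add(107, Pow(-4, 2)), -57) = Mul(Add(107, 16), -57) = Mul(123, -57) = -7011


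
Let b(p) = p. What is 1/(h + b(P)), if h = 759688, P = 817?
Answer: 1/760505 ≈ 1.3149e-6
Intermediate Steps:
1/(h + b(P)) = 1/(759688 + 817) = 1/760505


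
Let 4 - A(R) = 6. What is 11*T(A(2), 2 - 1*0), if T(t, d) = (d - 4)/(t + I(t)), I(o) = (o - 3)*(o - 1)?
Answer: -22/13 ≈ -1.6923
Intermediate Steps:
A(R) = -2 (A(R) = 4 - 1*6 = 4 - 6 = -2)
I(o) = (-1 + o)*(-3 + o) (I(o) = (-3 + o)*(-1 + o) = (-1 + o)*(-3 + o))
T(t, d) = (-4 + d)/(3 + t² - 3*t) (T(t, d) = (d - 4)/(t + (3 + t² - 4*t)) = (-4 + d)/(3 + t² - 3*t))
11*T(A(2), 2 - 1*0) = 11*((-4 + (2 - 1*0))/(3 + (-2)² - 3*(-2))) = 11*((-4 + (2 + 0))/(3 + 4 + 6)) = 11*((-4 + 2)/13) = 11*((1/13)*(-2)) = 11*(-2/13) = -22/13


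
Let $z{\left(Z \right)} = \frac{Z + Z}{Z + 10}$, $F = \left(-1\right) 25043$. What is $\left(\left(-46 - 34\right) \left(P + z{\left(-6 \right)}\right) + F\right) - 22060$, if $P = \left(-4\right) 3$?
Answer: $-45903$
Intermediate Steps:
$F = -25043$
$P = -12$
$z{\left(Z \right)} = \frac{2 Z}{10 + Z}$
$\left(\left(-46 - 34\right) \left(P + z{\left(-6 \right)}\right) + F\right) - 22060 = \left(\left(-46 - 34\right) \left(-12 + 2 \left(-6\right) \frac{1}{10 - 6}\right) - 25043\right) - 22060 = \left(- 80 \left(-12 + 2 \left(-6\right) \frac{1}{4}\right) - 25043\right) - 22060 = \left(- 80 \left(-12 - 3\right) - 25043\right) - 22060 = \left(\left(-80\right) \left(-15\right) - 25043\right) - 22060 = \left(1200 - 25043\right) - 22060 = -23843 - 22060 = -45903$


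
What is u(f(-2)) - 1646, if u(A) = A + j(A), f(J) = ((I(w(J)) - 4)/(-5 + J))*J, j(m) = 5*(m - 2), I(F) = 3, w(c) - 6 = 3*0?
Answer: -11604/7 ≈ -1657.7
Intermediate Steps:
w(c) = 6 (w(c) = 6 + 3*0 = 6 + 0 = 6)
j(m) = -10 + 5*m (j(m) = 5*(-2 + m) = -10 + 5*m)
f(J) = -J/(-5 + J) (f(J) = ((3 - 4)/(-5 + J))*J = (-1/(-5 + J))*J = -J/(-5 + J))
u(A) = -10 + 6*A (u(A) = A + (-10 + 5*A) = -10 + 6*A)
u(f(-2)) - 1646 = (-10 + 6*(-1*(-2)/(-5 - 2))) - 1646 = (-10 + 6*(-1*(-2)/(-7))) - 1646 = (-10 + 6*(-1*(-2)*(-⅐))) - 1646 = (-10 + 6*(-2/7)) - 1646 = (-10 - 12/7) - 1646 = -82/7 - 1646 = -11604/7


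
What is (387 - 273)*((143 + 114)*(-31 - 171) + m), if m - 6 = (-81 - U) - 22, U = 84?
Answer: -5938830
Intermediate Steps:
m = -181 (m = 6 + ((-81 - 1*84) - 22) = 6 + ((-81 - 84) - 22) = 6 + (-165 - 22) = 6 - 187 = -181)
(387 - 273)*((143 + 114)*(-31 - 171) + m) = (387 - 273)*((143 + 114)*(-31 - 171) - 181) = 114*(257*(-202) - 181) = 114*(-51914 - 181) = 114*(-52095) = -5938830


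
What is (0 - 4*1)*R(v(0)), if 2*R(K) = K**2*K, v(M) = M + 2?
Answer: -16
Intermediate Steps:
v(M) = 2 + M
R(K) = K**3/2 (R(K) = (K**2*K)/2 = K**3/2)
(0 - 4*1)*R(v(0)) = (0 - 4*1)*((2 + 0)**3/2) = (0 - 4)*((1/2)*2**3) = -2*8 = -4*4 = -16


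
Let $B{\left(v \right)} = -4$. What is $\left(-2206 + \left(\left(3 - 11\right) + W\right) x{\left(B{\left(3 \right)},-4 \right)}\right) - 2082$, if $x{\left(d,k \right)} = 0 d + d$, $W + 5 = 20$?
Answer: $-4316$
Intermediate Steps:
$W = 15$ ($W = -5 + 20 = 15$)
$x{\left(d,k \right)} = d$ ($x{\left(d,k \right)} = 0 + d = d$)
$\left(-2206 + \left(\left(3 - 11\right) + W\right) x{\left(B{\left(3 \right)},-4 \right)}\right) - 2082 = \left(-2206 + \left(\left(3 - 11\right) + 15\right) \left(-4\right)\right) - 2082 = \left(-2206 + \left(-8 + 15\right) \left(-4\right)\right) - 2082 = \left(-2206 + 7 \left(-4\right)\right) - 2082 = \left(-2206 - 28\right) - 2082 = -2234 - 2082 = -4316$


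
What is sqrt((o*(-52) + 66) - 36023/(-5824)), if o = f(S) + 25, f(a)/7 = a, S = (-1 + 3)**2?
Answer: I*sqrt(8416443)/56 ≈ 51.806*I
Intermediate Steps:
S = 4 (S = 2**2 = 4)
f(a) = 7*a
o = 53 (o = 7*4 + 25 = 28 + 25 = 53)
sqrt((o*(-52) + 66) - 36023/(-5824)) = sqrt((53*(-52) + 66) - 36023/(-5824)) = sqrt((-2756 + 66) - 36023*(-1/5824)) = sqrt(-2690 + 2771/448) = sqrt(-1202349/448) = I*sqrt(8416443)/56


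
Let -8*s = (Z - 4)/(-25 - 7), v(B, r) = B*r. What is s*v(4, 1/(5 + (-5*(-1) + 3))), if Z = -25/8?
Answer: -57/6656 ≈ -0.0085637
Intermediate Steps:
Z = -25/8 (Z = -25*1/8 = -25/8 ≈ -3.1250)
s = -57/2048 (s = -(-25/8 - 4)/(8*(-25 - 7)) = -(-57)/(64*(-32)) = -(-57)*(-1)/(64*32) = -1/8*57/256 = -57/2048 ≈ -0.027832)
s*v(4, 1/(5 + (-5*(-1) + 3))) = -57/(512*(5 + (-5*(-1) + 3))) = -57/(512*(5 + (5 + 3))) = -57/(512*(5 + 8)) = -57/(512*13) = -57/2048*4/13 = -57/6656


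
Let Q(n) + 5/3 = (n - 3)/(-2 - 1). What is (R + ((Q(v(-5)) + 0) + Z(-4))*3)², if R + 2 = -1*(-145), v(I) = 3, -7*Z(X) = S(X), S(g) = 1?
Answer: 927369/49 ≈ 18926.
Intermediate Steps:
Z(X) = -⅐ (Z(X) = -⅐*1 = -⅐)
Q(n) = -⅔ - n/3 (Q(n) = -5/3 + (n - 3)/(-2 - 1) = -5/3 + (-3 + n)/(-3) = -5/3 + (-3 + n)*(-⅓) = -5/3 + (1 - n/3) = -⅔ - n/3)
R = 143 (R = -2 - 1*(-145) = -2 + 145 = 143)
(R + ((Q(v(-5)) + 0) + Z(-4))*3)² = (143 + (((-⅔ - ⅓*3) + 0) - ⅐)*3)² = (143 + (((-⅔ - 1) + 0) - ⅐)*3)² = (143 + ((-5/3 + 0) - ⅐)*3)² = (143 + (-5/3 - ⅐)*3)² = (143 - 38/21*3)² = (143 - 38/7)² = (963/7)² = 927369/49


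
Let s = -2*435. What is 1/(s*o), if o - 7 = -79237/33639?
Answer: -11213/45308440 ≈ -0.00024748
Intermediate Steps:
s = -870
o = 156236/33639 (o = 7 - 79237/33639 = 156236/33639 ≈ 4.6445)
1/(s*o) = 1/((-870)*(156236/33639)) = -1/870*33639/156236 = -11213/45308440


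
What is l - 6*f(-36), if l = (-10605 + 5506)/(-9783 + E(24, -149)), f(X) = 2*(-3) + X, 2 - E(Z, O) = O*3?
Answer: 2357267/9334 ≈ 252.55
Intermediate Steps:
E(Z, O) = 2 - 3*O (E(Z, O) = 2 - O*3 = 2 - 3*O)
f(X) = -6 + X
l = 5099/9334 (l = (-10605 + 5506)/(-9783 + (2 - 3*(-149))) = -5099/(-9783 + (2 + 447)) = -5099/(-9783 + 449) = -5099/(-9334) = -5099*(-1/9334) = 5099/9334 ≈ 0.54628)
l - 6*f(-36) = 5099/9334 - 6*(-6 - 36) = 5099/9334 - 6*(-42) = 5099/9334 + 252 = 2357267/9334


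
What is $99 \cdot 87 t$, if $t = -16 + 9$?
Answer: $-60291$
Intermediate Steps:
$t = -7$
$99 \cdot 87 t = 99 \cdot 87 \left(-7\right) = 8613 \left(-7\right) = -60291$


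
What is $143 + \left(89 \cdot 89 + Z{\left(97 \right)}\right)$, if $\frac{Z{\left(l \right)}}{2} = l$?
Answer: $8258$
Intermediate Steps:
$Z{\left(l \right)} = 2 l$
$143 + \left(89 \cdot 89 + Z{\left(97 \right)}\right) = 143 + \left(89 \cdot 89 + 2 \cdot 97\right) = 143 + \left(7921 + 194\right) = 143 + 8115 = 8258$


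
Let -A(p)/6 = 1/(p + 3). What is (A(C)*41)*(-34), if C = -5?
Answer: -4182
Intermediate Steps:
A(p) = -6/(3 + p) (A(p) = -6/(p + 3) = -6/(3 + p))
(A(C)*41)*(-34) = (-6/(3 - 5)*41)*(-34) = (-6/(-2)*41)*(-34) = (-6*(-1/2)*41)*(-34) = (3*41)*(-34) = 123*(-34) = -4182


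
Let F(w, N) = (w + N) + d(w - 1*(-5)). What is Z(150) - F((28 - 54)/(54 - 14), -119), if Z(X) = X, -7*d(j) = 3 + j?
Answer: 2707/10 ≈ 270.70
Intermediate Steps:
d(j) = -3/7 - j/7 (d(j) = -(3 + j)/7 = -3/7 - j/7)
F(w, N) = -8/7 + N + 6*w/7 (F(w, N) = (w + N) + (-3/7 - (w - 1*(-5))/7) = (N + w) + (-3/7 - (w + 5)/7) = (N + w) + (-3/7 - (5 + w)/7) = (N + w) + (-3/7 + (-5/7 - w/7)) = (N + w) + (-8/7 - w/7) = -8/7 + N + 6*w/7)
Z(150) - F((28 - 54)/(54 - 14), -119) = 150 - (-8/7 - 119 + 6*((28 - 54)/(54 - 14))/7) = 150 - (-8/7 - 119 + 6*(-26/40)/7) = 150 - (-8/7 - 119 + 6*(-26*1/40)/7) = 150 - (-8/7 - 119 + (6/7)*(-13/20)) = 150 - (-8/7 - 119 - 39/70) = 150 - 1*(-1207/10) = 150 + 1207/10 = 2707/10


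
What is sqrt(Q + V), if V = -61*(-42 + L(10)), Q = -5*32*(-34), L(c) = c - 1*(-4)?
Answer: 2*sqrt(1787) ≈ 84.546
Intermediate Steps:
L(c) = 4 + c (L(c) = c + 4 = 4 + c)
Q = 5440 (Q = -160*(-34) = 5440)
V = 1708 (V = -61*(-42 + (4 + 10)) = -61*(-42 + 14) = -61*(-28) = 1708)
sqrt(Q + V) = sqrt(5440 + 1708) = sqrt(7148) = 2*sqrt(1787)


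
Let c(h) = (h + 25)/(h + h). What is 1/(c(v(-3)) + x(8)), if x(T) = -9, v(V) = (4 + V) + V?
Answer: -4/59 ≈ -0.067797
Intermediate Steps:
v(V) = 4 + 2*V
c(h) = (25 + h)/(2*h) (c(h) = (25 + h)/((2*h)) = (25 + h)*(1/(2*h)) = (25 + h)/(2*h))
1/(c(v(-3)) + x(8)) = 1/((25 + (4 + 2*(-3)))/(2*(4 + 2*(-3))) - 9) = 1/((25 + (4 - 6))/(2*(4 - 6)) - 9) = 1/((½)*(25 - 2)/(-2) - 9) = 1/((½)*(-½)*23 - 9) = 1/(-23/4 - 9) = 1/(-59/4) = -4/59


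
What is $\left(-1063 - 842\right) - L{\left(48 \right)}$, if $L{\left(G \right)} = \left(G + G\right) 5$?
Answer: $-2385$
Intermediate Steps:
$L{\left(G \right)} = 10 G$ ($L{\left(G \right)} = 2 G 5 = 10 G$)
$\left(-1063 - 842\right) - L{\left(48 \right)} = \left(-1063 - 842\right) - 10 \cdot 48 = -1905 - 480 = -2385$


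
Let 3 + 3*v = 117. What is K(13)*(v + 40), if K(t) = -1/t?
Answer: -6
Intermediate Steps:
v = 38 (v = -1 + (1/3)*117 = -1 + 39 = 38)
K(13)*(v + 40) = (-1/13)*(38 + 40) = -1*1/13*78 = -1/13*78 = -6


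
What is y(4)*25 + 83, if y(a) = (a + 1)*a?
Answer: 583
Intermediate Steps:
y(a) = a*(1 + a) (y(a) = (1 + a)*a = a*(1 + a))
y(4)*25 + 83 = (4*(1 + 4))*25 + 83 = (4*5)*25 + 83 = 20*25 + 83 = 500 + 83 = 583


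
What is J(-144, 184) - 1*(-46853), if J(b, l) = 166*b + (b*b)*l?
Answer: 3838373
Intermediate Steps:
J(b, l) = 166*b + l*b² (J(b, l) = 166*b + b²*l = 166*b + l*b²)
J(-144, 184) - 1*(-46853) = -144*(166 - 144*184) - 1*(-46853) = -144*(166 - 26496) + 46853 = -144*(-26330) + 46853 = 3791520 + 46853 = 3838373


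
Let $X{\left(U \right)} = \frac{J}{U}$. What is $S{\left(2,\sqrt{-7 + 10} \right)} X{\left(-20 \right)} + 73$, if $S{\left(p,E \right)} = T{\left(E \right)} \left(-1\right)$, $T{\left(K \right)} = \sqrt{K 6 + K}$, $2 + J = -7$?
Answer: $73 - \frac{9 \sqrt[4]{3} \sqrt{7}}{20} \approx 71.433$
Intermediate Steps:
$J = -9$ ($J = -2 - 7 = -9$)
$T{\left(K \right)} = \sqrt{7} \sqrt{K}$ ($T{\left(K \right)} = \sqrt{6 K + K} = \sqrt{7 K} = \sqrt{7} \sqrt{K}$)
$X{\left(U \right)} = - \frac{9}{U}$
$S{\left(p,E \right)} = - \sqrt{7} \sqrt{E}$ ($S{\left(p,E \right)} = \sqrt{7} \sqrt{E} \left(-1\right) = - \sqrt{7} \sqrt{E}$)
$S{\left(2,\sqrt{-7 + 10} \right)} X{\left(-20 \right)} + 73 = - \sqrt{7} \sqrt{\sqrt{-7 + 10}} \left(- \frac{9}{-20}\right) + 73 = - \sqrt{7} \sqrt{\sqrt{3}} \left(\left(-9\right) \left(- \frac{1}{20}\right)\right) + 73 = - \sqrt{7} \sqrt[4]{3} \cdot \frac{9}{20} + 73 = - \sqrt[4]{3} \sqrt{7} \cdot \frac{9}{20} + 73 = - \frac{9 \sqrt[4]{3} \sqrt{7}}{20} + 73 = 73 - \frac{9 \sqrt[4]{3} \sqrt{7}}{20}$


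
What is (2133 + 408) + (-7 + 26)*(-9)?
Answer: 2370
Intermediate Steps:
(2133 + 408) + (-7 + 26)*(-9) = 2541 + 19*(-9) = 2541 - 171 = 2370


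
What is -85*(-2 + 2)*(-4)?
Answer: 0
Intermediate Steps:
-85*(-2 + 2)*(-4) = -0*(-4) = -85*0 = 0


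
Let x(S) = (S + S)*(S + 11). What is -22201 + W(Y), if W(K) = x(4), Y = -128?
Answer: -22081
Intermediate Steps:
x(S) = 2*S*(11 + S) (x(S) = (2*S)*(11 + S) = 2*S*(11 + S))
W(K) = 120 (W(K) = 2*4*(11 + 4) = 2*4*15 = 120)
-22201 + W(Y) = -22201 + 120 = -22081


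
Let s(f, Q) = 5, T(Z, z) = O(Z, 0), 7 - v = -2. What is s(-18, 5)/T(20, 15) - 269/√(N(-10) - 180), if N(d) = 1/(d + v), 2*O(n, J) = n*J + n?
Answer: ½ + 269*I*√181/181 ≈ 0.5 + 19.995*I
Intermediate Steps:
v = 9 (v = 7 - 1*(-2) = 7 + 2 = 9)
O(n, J) = n/2 + J*n/2 (O(n, J) = (n*J + n)/2 = (J*n + n)/2 = (n + J*n)/2 = n/2 + J*n/2)
T(Z, z) = Z/2 (T(Z, z) = Z*(1 + 0)/2 = (½)*Z*1 = Z/2)
N(d) = 1/(9 + d) (N(d) = 1/(d + 9) = 1/(9 + d))
s(-18, 5)/T(20, 15) - 269/√(N(-10) - 180) = 5/(((½)*20)) - 269/√(1/(9 - 10) - 180) = 5/10 - 269/√(1/(-1) - 180) = 5*(⅒) - 269/√(-1 - 180) = ½ - 269*(-I*√181/181) = ½ - (-269)*I*√181/181 = ½ + 269*I*√181/181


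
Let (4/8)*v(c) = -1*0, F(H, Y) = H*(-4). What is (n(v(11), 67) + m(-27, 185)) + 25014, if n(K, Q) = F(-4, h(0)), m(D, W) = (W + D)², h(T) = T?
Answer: 49994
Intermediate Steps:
F(H, Y) = -4*H
m(D, W) = (D + W)²
v(c) = 0 (v(c) = 2*(-1*0) = 2*0 = 0)
n(K, Q) = 16 (n(K, Q) = -4*(-4) = 16)
(n(v(11), 67) + m(-27, 185)) + 25014 = (16 + (-27 + 185)²) + 25014 = (16 + 158²) + 25014 = (16 + 24964) + 25014 = 24980 + 25014 = 49994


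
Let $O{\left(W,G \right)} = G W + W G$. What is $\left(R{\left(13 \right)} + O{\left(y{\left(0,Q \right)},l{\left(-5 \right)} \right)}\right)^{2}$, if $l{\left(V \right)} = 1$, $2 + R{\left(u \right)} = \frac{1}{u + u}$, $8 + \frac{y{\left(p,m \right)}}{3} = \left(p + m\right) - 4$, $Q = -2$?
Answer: $\frac{4995225}{676} \approx 7389.4$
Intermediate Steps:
$y{\left(p,m \right)} = -36 + 3 m + 3 p$ ($y{\left(p,m \right)} = -24 + 3 \left(\left(p + m\right) - 4\right) = -24 + 3 \left(\left(m + p\right) - 4\right) = -24 + 3 \left(-4 + m + p\right) = -24 + \left(-12 + 3 m + 3 p\right) = -36 + 3 m + 3 p$)
$R{\left(u \right)} = -2 + \frac{1}{2 u}$ ($R{\left(u \right)} = -2 + \frac{1}{u + u} = -2 + \frac{1}{2 u}$)
$O{\left(W,G \right)} = 2 G W$ ($O{\left(W,G \right)} = G W + G W = 2 G W$)
$\left(R{\left(13 \right)} + O{\left(y{\left(0,Q \right)},l{\left(-5 \right)} \right)}\right)^{2} = \left(\left(-2 + \frac{1}{2 \cdot 13}\right) + 2 \cdot 1 \left(-36 + 3 \left(-2\right) + 3 \cdot 0\right)\right)^{2} = \left(\left(-2 + \frac{1}{2} \cdot \frac{1}{13}\right) + 2 \cdot 1 \left(-36 - 6 + 0\right)\right)^{2} = \left(\left(-2 + \frac{1}{26}\right) + 2 \cdot 1 \left(-42\right)\right)^{2} = \left(- \frac{51}{26} - 84\right)^{2} = \left(- \frac{2235}{26}\right)^{2} = \frac{4995225}{676}$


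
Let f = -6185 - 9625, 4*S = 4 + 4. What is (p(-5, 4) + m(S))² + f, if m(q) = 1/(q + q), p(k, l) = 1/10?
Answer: -6323951/400 ≈ -15810.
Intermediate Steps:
S = 2 (S = (4 + 4)/4 = (¼)*8 = 2)
p(k, l) = ⅒
m(q) = 1/(2*q)
f = -15810
(p(-5, 4) + m(S))² + f = (⅒ + (½)/2)² - 15810 = (⅒ + (½)*(½))² - 15810 = (⅒ + ¼)² - 15810 = (7/20)² - 15810 = 49/400 - 15810 = -6323951/400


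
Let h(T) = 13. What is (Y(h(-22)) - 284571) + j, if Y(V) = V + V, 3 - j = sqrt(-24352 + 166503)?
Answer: -284542 - sqrt(142151) ≈ -2.8492e+5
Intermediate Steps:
j = 3 - sqrt(142151) (j = 3 - sqrt(-24352 + 166503) = 3 - sqrt(142151) ≈ -374.03)
Y(V) = 2*V
(Y(h(-22)) - 284571) + j = (2*13 - 284571) + (3 - sqrt(142151)) = (26 - 284571) + (3 - sqrt(142151)) = -284545 + (3 - sqrt(142151)) = -284542 - sqrt(142151)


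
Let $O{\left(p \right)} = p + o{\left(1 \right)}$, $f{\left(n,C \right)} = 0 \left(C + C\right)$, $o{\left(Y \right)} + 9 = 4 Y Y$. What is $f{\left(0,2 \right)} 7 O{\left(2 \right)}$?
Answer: $0$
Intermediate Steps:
$o{\left(Y \right)} = -9 + 4 Y^{2}$ ($o{\left(Y \right)} = -9 + 4 Y Y = -9 + 4 Y^{2}$)
$f{\left(n,C \right)} = 0$ ($f{\left(n,C \right)} = 0 \cdot 2 C = 0$)
$O{\left(p \right)} = -5 + p$ ($O{\left(p \right)} = p - \left(9 - 4 \cdot 1^{2}\right) = p + \left(-9 + 4 \cdot 1\right) = p + \left(-9 + 4\right) = p - 5 = -5 + p$)
$f{\left(0,2 \right)} 7 O{\left(2 \right)} = 0 \cdot 7 \left(-5 + 2\right) = 0 \left(-3\right) = 0$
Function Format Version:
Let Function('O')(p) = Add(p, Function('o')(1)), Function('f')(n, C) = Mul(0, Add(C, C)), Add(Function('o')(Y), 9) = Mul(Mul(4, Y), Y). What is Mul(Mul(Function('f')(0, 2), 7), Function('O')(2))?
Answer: 0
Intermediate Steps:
Function('o')(Y) = Add(-9, Mul(4, Pow(Y, 2))) (Function('o')(Y) = Add(-9, Mul(Mul(4, Y), Y)) = Add(-9, Mul(4, Pow(Y, 2))))
Function('f')(n, C) = 0 (Function('f')(n, C) = Mul(0, Mul(2, C)) = 0)
Function('O')(p) = Add(-5, p) (Function('O')(p) = Add(p, Add(-9, Mul(4, Pow(1, 2)))) = Add(p, Add(-9, Mul(4, 1))) = Add(p, Add(-9, 4)) = Add(p, -5) = Add(-5, p))
Mul(Mul(Function('f')(0, 2), 7), Function('O')(2)) = Mul(Mul(0, 7), Add(-5, 2)) = Mul(0, -3) = 0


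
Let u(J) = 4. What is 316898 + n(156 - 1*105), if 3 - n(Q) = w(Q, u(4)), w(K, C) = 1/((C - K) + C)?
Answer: 13626744/43 ≈ 3.1690e+5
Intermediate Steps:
w(K, C) = 1/(-K + 2*C)
n(Q) = 3 - 1/(8 - Q) (n(Q) = 3 - 1/(-Q + 2*4) = 3 - 1/(-Q + 8) = 3 - 1/(8 - Q))
316898 + n(156 - 1*105) = 316898 + (-23 + 3*(156 - 1*105))/(-8 + (156 - 1*105)) = 316898 + (-23 + 3*(156 - 105))/(-8 + (156 - 105)) = 316898 + (-23 + 3*51)/(-8 + 51) = 316898 + (-23 + 153)/43 = 316898 + (1/43)*130 = 316898 + 130/43 = 13626744/43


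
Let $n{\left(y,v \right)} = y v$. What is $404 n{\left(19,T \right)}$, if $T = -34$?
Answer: $-260984$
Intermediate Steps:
$n{\left(y,v \right)} = v y$
$404 n{\left(19,T \right)} = 404 \left(\left(-34\right) 19\right) = 404 \left(-646\right) = -260984$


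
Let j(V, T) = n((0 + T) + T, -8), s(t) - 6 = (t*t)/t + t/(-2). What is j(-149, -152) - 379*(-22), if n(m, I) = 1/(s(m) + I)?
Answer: 1284051/154 ≈ 8338.0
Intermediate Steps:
s(t) = 6 + t/2 (s(t) = 6 + ((t*t)/t + t/(-2)) = 6 + (t²/t + t*(-½)) = 6 + (t - t/2) = 6 + t/2)
n(m, I) = 1/(6 + I + m/2) (n(m, I) = 1/((6 + m/2) + I) = 1/(6 + I + m/2))
j(V, T) = 2/(-4 + 2*T) (j(V, T) = 2/(12 + ((0 + T) + T) + 2*(-8)) = 2/(12 + (T + T) - 16) = 2/(12 + 2*T - 16) = 2/(-4 + 2*T))
j(-149, -152) - 379*(-22) = 1/(-2 - 152) - 379*(-22) = 1/(-154) - 1*(-8338) = -1/154 + 8338 = 1284051/154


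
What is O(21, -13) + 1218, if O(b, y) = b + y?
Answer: 1226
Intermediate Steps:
O(21, -13) + 1218 = (21 - 13) + 1218 = 8 + 1218 = 1226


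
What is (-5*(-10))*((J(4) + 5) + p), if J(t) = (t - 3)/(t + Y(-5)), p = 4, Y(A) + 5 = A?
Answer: 1325/3 ≈ 441.67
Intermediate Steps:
Y(A) = -5 + A
J(t) = (-3 + t)/(-10 + t) (J(t) = (t - 3)/(t + (-5 - 5)) = (-3 + t)/(t - 10) = (-3 + t)/(-10 + t))
(-5*(-10))*((J(4) + 5) + p) = (-5*(-10))*(((-3 + 4)/(-10 + 4) + 5) + 4) = 50*((1/(-6) + 5) + 4) = 50*((-1/6*1 + 5) + 4) = 50*((-1/6 + 5) + 4) = 50*(29/6 + 4) = 50*(53/6) = 1325/3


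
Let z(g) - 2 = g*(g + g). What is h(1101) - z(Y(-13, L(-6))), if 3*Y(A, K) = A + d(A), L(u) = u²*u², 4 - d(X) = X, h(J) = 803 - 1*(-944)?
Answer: 15673/9 ≈ 1741.4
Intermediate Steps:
h(J) = 1747 (h(J) = 803 + 944 = 1747)
d(X) = 4 - X
L(u) = u⁴
Y(A, K) = 4/3 (Y(A, K) = (A + (4 - A))/3 = (⅓)*4 = 4/3)
z(g) = 2 + 2*g² (z(g) = 2 + g*(g + g) = 2 + g*(2*g) = 2 + 2*g²)
h(1101) - z(Y(-13, L(-6))) = 1747 - (2 + 2*(4/3)²) = 1747 - (2 + 2*(16/9)) = 1747 - (2 + 32/9) = 1747 - 1*50/9 = 1747 - 50/9 = 15673/9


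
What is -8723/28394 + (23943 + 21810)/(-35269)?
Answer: -1606762169/1001427986 ≈ -1.6045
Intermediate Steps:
-8723/28394 + (23943 + 21810)/(-35269) = -8723*1/28394 + 45753*(-1/35269) = -8723/28394 - 45753/35269 = -1606762169/1001427986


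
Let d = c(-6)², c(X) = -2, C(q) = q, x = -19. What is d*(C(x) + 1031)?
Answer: 4048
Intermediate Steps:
d = 4 (d = (-2)² = 4)
d*(C(x) + 1031) = 4*(-19 + 1031) = 4*1012 = 4048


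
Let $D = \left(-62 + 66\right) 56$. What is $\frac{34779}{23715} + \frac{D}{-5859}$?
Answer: $\frac{101617}{71145} \approx 1.4283$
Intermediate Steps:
$D = 224$ ($D = 4 \cdot 56 = 224$)
$\frac{34779}{23715} + \frac{D}{-5859} = \frac{34779}{23715} + \frac{224}{-5859} = 34779 \cdot \frac{1}{23715} + 224 \left(- \frac{1}{5859}\right) = \frac{11593}{7905} - \frac{32}{837} = \frac{101617}{71145}$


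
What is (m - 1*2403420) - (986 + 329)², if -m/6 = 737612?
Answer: -8558317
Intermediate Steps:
m = -4425672 (m = -6*737612 = -4425672)
(m - 1*2403420) - (986 + 329)² = (-4425672 - 1*2403420) - (986 + 329)² = (-4425672 - 2403420) - 1*1315² = -6829092 - 1*1729225 = -6829092 - 1729225 = -8558317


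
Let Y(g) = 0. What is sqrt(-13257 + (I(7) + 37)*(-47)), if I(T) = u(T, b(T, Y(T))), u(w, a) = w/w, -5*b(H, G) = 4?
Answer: 7*I*sqrt(307) ≈ 122.65*I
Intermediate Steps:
b(H, G) = -4/5 (b(H, G) = -1/5*4 = -4/5)
u(w, a) = 1
I(T) = 1
sqrt(-13257 + (I(7) + 37)*(-47)) = sqrt(-13257 + (1 + 37)*(-47)) = sqrt(-13257 + 38*(-47)) = sqrt(-13257 - 1786) = sqrt(-15043) = 7*I*sqrt(307)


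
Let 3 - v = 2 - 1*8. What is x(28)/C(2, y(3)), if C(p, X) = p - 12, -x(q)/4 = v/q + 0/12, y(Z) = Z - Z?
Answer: 9/70 ≈ 0.12857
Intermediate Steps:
y(Z) = 0
v = 9 (v = 3 - (2 - 1*8) = 3 - (2 - 8) = 3 - 1*(-6) = 3 + 6 = 9)
x(q) = -36/q (x(q) = -4*(9/q + 0/12) = -4*(9/q + 0*(1/12)) = -4*(9/q + 0) = -36/q)
C(p, X) = -12 + p
x(28)/C(2, y(3)) = (-36/28)/(-12 + 2) = -36*1/28/(-10) = -9/7*(-⅒) = 9/70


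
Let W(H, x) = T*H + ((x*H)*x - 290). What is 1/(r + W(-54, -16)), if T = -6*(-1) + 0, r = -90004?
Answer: -1/104442 ≈ -9.5747e-6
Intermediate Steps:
T = 6 (T = 6 + 0 = 6)
W(H, x) = -290 + 6*H + H*x² (W(H, x) = 6*H + ((x*H)*x - 290) = 6*H + ((H*x)*x - 290) = 6*H + (H*x² - 290) = 6*H + (-290 + H*x²) = -290 + 6*H + H*x²)
1/(r + W(-54, -16)) = 1/(-90004 + (-290 + 6*(-54) - 54*(-16)²)) = 1/(-90004 + (-290 - 324 - 54*256)) = 1/(-90004 + (-290 - 324 - 13824)) = 1/(-90004 - 14438) = 1/(-104442) = -1/104442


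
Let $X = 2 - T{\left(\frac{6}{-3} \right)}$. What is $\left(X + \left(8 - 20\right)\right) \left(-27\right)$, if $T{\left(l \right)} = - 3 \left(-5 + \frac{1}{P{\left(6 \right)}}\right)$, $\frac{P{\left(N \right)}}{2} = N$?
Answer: $\frac{2673}{4} \approx 668.25$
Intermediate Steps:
$P{\left(N \right)} = 2 N$
$T{\left(l \right)} = \frac{59}{4}$ ($T{\left(l \right)} = - 3 \left(-5 + \frac{1}{2 \cdot 6}\right) = - 3 \left(-5 + \frac{1}{12}\right) = \left(-3\right) \left(- \frac{59}{12}\right) = \frac{59}{4}$)
$X = - \frac{51}{4}$ ($X = 2 - \frac{59}{4} = - \frac{51}{4} \approx -12.75$)
$\left(X + \left(8 - 20\right)\right) \left(-27\right) = \left(- \frac{51}{4} + \left(8 - 20\right)\right) \left(-27\right) = \left(- \frac{51}{4} - 12\right) \left(-27\right) = \left(- \frac{99}{4}\right) \left(-27\right) = \frac{2673}{4}$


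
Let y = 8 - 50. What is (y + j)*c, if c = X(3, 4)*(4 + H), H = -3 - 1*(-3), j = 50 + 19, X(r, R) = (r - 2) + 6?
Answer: 756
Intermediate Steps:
y = -42
X(r, R) = 4 + r (X(r, R) = (-2 + r) + 6 = 4 + r)
j = 69
H = 0 (H = -3 + 3 = 0)
c = 28 (c = (4 + 3)*(4 + 0) = 7*4 = 28)
(y + j)*c = (-42 + 69)*28 = 27*28 = 756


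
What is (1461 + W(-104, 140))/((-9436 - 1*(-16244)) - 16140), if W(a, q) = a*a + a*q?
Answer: 2283/9332 ≈ 0.24464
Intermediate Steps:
W(a, q) = a**2 + a*q
(1461 + W(-104, 140))/((-9436 - 1*(-16244)) - 16140) = (1461 - 104*(-104 + 140))/((-9436 - 1*(-16244)) - 16140) = (1461 - 104*36)/((-9436 + 16244) - 16140) = (1461 - 3744)/(6808 - 16140) = -2283/(-9332) = -2283*(-1/9332) = 2283/9332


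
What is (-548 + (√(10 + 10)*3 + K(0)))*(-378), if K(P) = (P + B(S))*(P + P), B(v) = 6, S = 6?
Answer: 207144 - 2268*√5 ≈ 2.0207e+5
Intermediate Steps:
K(P) = 2*P*(6 + P) (K(P) = (P + 6)*(P + P) = (6 + P)*(2*P) = 2*P*(6 + P))
(-548 + (√(10 + 10)*3 + K(0)))*(-378) = (-548 + (√(10 + 10)*3 + 2*0*(6 + 0)))*(-378) = (-548 + (√20*3 + 2*0*6))*(-378) = (-548 + ((2*√5)*3 + 0))*(-378) = (-548 + (6*√5 + 0))*(-378) = (-548 + 6*√5)*(-378) = 207144 - 2268*√5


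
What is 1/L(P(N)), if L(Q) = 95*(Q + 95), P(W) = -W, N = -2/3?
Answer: 3/27265 ≈ 0.00011003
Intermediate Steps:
N = -⅔ (N = -2*⅓ = -⅔ ≈ -0.66667)
L(Q) = 9025 + 95*Q (L(Q) = 95*(95 + Q) = 9025 + 95*Q)
1/L(P(N)) = 1/(9025 + 95*(-1*(-⅔))) = 1/(9025 + 95*(⅔)) = 1/(9025 + 190/3) = 1/(27265/3) = 3/27265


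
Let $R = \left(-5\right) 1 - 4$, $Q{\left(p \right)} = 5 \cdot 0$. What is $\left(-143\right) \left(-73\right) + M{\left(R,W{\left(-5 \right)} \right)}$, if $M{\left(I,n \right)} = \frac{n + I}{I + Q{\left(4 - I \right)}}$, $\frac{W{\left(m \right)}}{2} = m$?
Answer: $\frac{93970}{9} \approx 10441.0$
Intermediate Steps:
$W{\left(m \right)} = 2 m$
$Q{\left(p \right)} = 0$
$R = -9$ ($R = -5 - 4 = -9$)
$M{\left(I,n \right)} = \frac{I + n}{I}$ ($M{\left(I,n \right)} = \frac{n + I}{I + 0} = \frac{I + n}{I}$)
$\left(-143\right) \left(-73\right) + M{\left(R,W{\left(-5 \right)} \right)} = \left(-143\right) \left(-73\right) + \frac{-9 + 2 \left(-5\right)}{-9} = 10439 - \frac{-9 - 10}{9} = 10439 - - \frac{19}{9} = 10439 + \frac{19}{9} = \frac{93970}{9}$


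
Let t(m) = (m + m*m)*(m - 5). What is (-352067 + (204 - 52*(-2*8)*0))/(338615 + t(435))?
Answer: -351863/81892415 ≈ -0.0042966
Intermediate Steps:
t(m) = (-5 + m)*(m + m**2) (t(m) = (m + m**2)*(-5 + m) = (-5 + m)*(m + m**2))
(-352067 + (204 - 52*(-2*8)*0))/(338615 + t(435)) = (-352067 + (204 - 52*(-2*8)*0))/(338615 + 435*(-5 + 435**2 - 4*435)) = (-352067 + (204 - (-832)*0))/(338615 + 435*(-5 + 189225 - 1740)) = (-352067 + (204 - 52*0))/(338615 + 435*187480) = (-352067 + (204 + 0))/(338615 + 81553800) = (-352067 + 204)/81892415 = -351863*1/81892415 = -351863/81892415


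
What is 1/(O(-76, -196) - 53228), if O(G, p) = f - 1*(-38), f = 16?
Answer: -1/53174 ≈ -1.8806e-5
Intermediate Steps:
O(G, p) = 54 (O(G, p) = 16 - 1*(-38) = 16 + 38 = 54)
1/(O(-76, -196) - 53228) = 1/(54 - 53228) = 1/(-53174) = -1/53174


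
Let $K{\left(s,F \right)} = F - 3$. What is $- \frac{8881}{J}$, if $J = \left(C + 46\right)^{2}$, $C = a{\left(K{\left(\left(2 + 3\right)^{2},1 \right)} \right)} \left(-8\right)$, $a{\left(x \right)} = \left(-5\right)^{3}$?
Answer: $- \frac{8881}{1094116} \approx -0.008117$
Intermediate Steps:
$K{\left(s,F \right)} = -3 + F$
$a{\left(x \right)} = -125$
$C = 1000$ ($C = \left(-125\right) \left(-8\right) = 1000$)
$J = 1094116$ ($J = \left(1000 + 46\right)^{2} = 1046^{2} = 1094116$)
$- \frac{8881}{J} = - \frac{8881}{1094116}$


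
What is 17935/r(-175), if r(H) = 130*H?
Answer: -3587/4550 ≈ -0.78835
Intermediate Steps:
17935/r(-175) = 17935/((130*(-175))) = 17935/(-22750) = 17935*(-1/22750) = -3587/4550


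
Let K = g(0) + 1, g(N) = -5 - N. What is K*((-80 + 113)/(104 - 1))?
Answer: -132/103 ≈ -1.2816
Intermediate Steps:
K = -4 (K = (-5 - 1*0) + 1 = (-5 + 0) + 1 = -5 + 1 = -4)
K*((-80 + 113)/(104 - 1)) = -4*(-80 + 113)/(104 - 1) = -132/103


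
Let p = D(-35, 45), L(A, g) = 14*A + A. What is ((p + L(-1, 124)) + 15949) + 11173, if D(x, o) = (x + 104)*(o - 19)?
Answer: 28901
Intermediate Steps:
D(x, o) = (-19 + o)*(104 + x) (D(x, o) = (104 + x)*(-19 + o) = (-19 + o)*(104 + x))
L(A, g) = 15*A
p = 1794 (p = -1976 - 19*(-35) + 104*45 + 45*(-35) = -1976 + 665 + 4680 - 1575 = 1794)
((p + L(-1, 124)) + 15949) + 11173 = ((1794 + 15*(-1)) + 15949) + 11173 = ((1794 - 15) + 15949) + 11173 = (1779 + 15949) + 11173 = 17728 + 11173 = 28901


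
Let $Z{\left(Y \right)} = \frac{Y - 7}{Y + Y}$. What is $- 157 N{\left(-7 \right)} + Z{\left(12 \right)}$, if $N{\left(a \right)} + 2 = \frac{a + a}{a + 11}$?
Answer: $\frac{20729}{24} \approx 863.71$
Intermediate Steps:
$N{\left(a \right)} = -2 + \frac{2 a}{11 + a}$ ($N{\left(a \right)} = -2 + \frac{a + a}{a + 11} = -2 + \frac{2 a}{11 + a}$)
$Z{\left(Y \right)} = \frac{-7 + Y}{2 Y}$
$- 157 N{\left(-7 \right)} + Z{\left(12 \right)} = - 157 \left(- \frac{22}{11 - 7}\right) + \frac{-7 + 12}{2 \cdot 12} = - 157 \left(- \frac{22}{4}\right) + \frac{1}{2} \cdot \frac{1}{12} \cdot 5 = - 157 \left(\left(-22\right) \frac{1}{4}\right) + \frac{5}{24} = \left(-157\right) \left(- \frac{11}{2}\right) + \frac{5}{24} = \frac{1727}{2} + \frac{5}{24} = \frac{20729}{24}$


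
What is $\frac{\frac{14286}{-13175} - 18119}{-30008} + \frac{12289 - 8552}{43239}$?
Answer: $\frac{11799980877329}{17094772140600} \approx 0.69027$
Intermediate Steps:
$\frac{\frac{14286}{-13175} - 18119}{-30008} + \frac{12289 - 8552}{43239} = \left(14286 \left(- \frac{1}{13175}\right) - 18119\right) \left(- \frac{1}{30008}\right) + \left(12289 - 8552\right) \frac{1}{43239} = \left(- \frac{14286}{13175} - 18119\right) \left(- \frac{1}{30008}\right) + 3737 \cdot \frac{1}{43239} = \left(- \frac{238732111}{13175}\right) \left(- \frac{1}{30008}\right) + \frac{3737}{43239} = \frac{238732111}{395355400} + \frac{3737}{43239} = \frac{11799980877329}{17094772140600}$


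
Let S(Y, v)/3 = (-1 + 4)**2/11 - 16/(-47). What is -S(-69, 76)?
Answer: -1797/517 ≈ -3.4758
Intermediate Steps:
S(Y, v) = 1797/517 (S(Y, v) = 3*((-1 + 4)**2/11 - 16/(-47)) = 3*(3**2*(1/11) - 16*(-1/47)) = 3*(9*(1/11) + 16/47) = 3*(9/11 + 16/47) = 3*(599/517) = 1797/517)
-S(-69, 76) = -1*1797/517 = -1797/517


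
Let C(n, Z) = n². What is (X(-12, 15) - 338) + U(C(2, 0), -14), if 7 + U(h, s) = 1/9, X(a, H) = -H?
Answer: -3239/9 ≈ -359.89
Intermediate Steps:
U(h, s) = -62/9 (U(h, s) = -7 + 1/9 = -7 + ⅑ = -62/9)
(X(-12, 15) - 338) + U(C(2, 0), -14) = (-1*15 - 338) - 62/9 = (-15 - 338) - 62/9 = -353 - 62/9 = -3239/9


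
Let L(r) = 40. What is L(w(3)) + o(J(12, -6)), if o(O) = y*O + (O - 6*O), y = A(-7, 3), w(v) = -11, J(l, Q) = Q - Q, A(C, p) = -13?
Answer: 40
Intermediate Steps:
J(l, Q) = 0
y = -13
o(O) = -18*O (o(O) = -13*O + (O - 6*O) = -13*O - 5*O = -18*O)
L(w(3)) + o(J(12, -6)) = 40 - 18*0 = 40 + 0 = 40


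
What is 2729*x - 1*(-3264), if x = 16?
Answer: 46928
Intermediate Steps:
2729*x - 1*(-3264) = 2729*16 - 1*(-3264) = 43664 + 3264 = 46928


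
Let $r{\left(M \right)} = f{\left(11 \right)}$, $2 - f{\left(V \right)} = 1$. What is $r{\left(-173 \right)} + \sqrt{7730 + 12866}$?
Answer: $1 + 2 \sqrt{5149} \approx 144.51$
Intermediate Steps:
$f{\left(V \right)} = 1$ ($f{\left(V \right)} = 2 - 1 = 1$)
$r{\left(M \right)} = 1$
$r{\left(-173 \right)} + \sqrt{7730 + 12866} = 1 + \sqrt{7730 + 12866} = 1 + \sqrt{20596} = 1 + 2 \sqrt{5149}$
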